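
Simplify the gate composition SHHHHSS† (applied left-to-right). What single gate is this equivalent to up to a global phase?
S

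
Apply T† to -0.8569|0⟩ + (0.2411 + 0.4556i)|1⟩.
-0.8569|0⟩ + (0.4926 + 0.1517i)|1⟩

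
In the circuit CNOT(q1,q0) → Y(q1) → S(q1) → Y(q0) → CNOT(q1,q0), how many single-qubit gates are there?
3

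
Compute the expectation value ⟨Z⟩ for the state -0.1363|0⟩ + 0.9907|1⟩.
-0.9629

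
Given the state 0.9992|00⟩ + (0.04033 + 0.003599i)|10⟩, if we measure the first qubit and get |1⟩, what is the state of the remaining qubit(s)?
(0.996 + 0.08889i)|0⟩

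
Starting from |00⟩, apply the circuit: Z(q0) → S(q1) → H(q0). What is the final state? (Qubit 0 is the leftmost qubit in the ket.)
1/√2|00⟩ + 1/√2|10⟩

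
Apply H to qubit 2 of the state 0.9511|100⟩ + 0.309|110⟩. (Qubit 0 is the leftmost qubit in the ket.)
0.6725|100⟩ + 0.6725|101⟩ + 0.2185|110⟩ + 0.2185|111⟩

H on qubit 2 mixes each pair of kets that differ only in qubit 2: amplitudes (a, b) of (|…0…⟩, |…1…⟩) become ((a + b)/√2, (a − b)/√2). Kets absent from the input have amplitude 0.
(|100⟩, |101⟩): (a, b) = (0.9511, 0) → (0.6725, 0.6725)
(|110⟩, |111⟩): (a, b) = (0.309, 0) → (0.2185, 0.2185)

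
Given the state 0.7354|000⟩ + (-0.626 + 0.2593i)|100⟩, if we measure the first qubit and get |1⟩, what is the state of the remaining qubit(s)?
(-0.9239 + 0.3827i)|00⟩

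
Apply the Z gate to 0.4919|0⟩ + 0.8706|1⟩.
0.4919|0⟩ - 0.8706|1⟩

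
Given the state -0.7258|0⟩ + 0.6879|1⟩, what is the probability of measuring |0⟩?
0.5268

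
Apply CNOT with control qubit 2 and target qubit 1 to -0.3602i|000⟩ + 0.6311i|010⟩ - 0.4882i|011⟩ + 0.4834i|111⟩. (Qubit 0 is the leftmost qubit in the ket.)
-0.3602i|000⟩ - 0.4882i|001⟩ + 0.6311i|010⟩ + 0.4834i|101⟩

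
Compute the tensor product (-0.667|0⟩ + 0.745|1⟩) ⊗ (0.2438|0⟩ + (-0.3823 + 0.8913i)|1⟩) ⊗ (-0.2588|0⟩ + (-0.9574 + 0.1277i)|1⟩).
0.04208|000⟩ + (0.1557 - 0.02077i)|001⟩ + (-0.06599 + 0.1539i)|010⟩ + (-0.1682 + 0.6017i)|011⟩ - 0.04701|100⟩ + (-0.1739 + 0.02319i)|101⟩ + (0.07371 - 0.1718i)|110⟩ + (0.1879 - 0.6721i)|111⟩

amp(|b₁b₂…⟩) = product of the factor amplitudes for bits b₁, b₂, …; only kets whose every factor amplitude is nonzero survive.
|000⟩: (-0.667)(0.2438)(-0.2588) = 0.04208
|001⟩: (-0.667)(0.2438)(-0.9574 + 0.1277i) = (0.1557 - 0.02077i)
|010⟩: (-0.667)(-0.3823 + 0.8913i)(-0.2588) = (-0.06599 + 0.1539i)
|011⟩: (-0.667)(-0.3823 + 0.8913i)(-0.9574 + 0.1277i) = (-0.1682 + 0.6017i)
|100⟩: (0.745)(0.2438)(-0.2588) = -0.04701
|101⟩: (0.745)(0.2438)(-0.9574 + 0.1277i) = (-0.1739 + 0.02319i)
|110⟩: (0.745)(-0.3823 + 0.8913i)(-0.2588) = (0.07371 - 0.1718i)
|111⟩: (0.745)(-0.3823 + 0.8913i)(-0.9574 + 0.1277i) = (0.1879 - 0.6721i)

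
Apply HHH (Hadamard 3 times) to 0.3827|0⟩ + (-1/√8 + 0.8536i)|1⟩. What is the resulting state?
(0.02061 + 0.6036i)|0⟩ + (0.5206 - 0.6036i)|1⟩

H² = I, so H^3 = H: a single Hadamard. With (a, b) = (0.3827, (-1/√8 + 0.8536i)), H gives ((a + b)/√2, (a − b)/√2) = ((0.02061 + 0.6036i), (0.5206 - 0.6036i)).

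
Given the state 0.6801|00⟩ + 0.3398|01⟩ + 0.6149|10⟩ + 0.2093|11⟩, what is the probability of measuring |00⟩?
0.4625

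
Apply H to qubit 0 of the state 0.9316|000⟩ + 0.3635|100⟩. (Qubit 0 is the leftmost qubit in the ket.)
0.9158|000⟩ + 0.4017|100⟩

H on qubit 0 mixes each pair of kets that differ only in qubit 0: amplitudes (a, b) of (|…0…⟩, |…1…⟩) become ((a + b)/√2, (a − b)/√2). Kets absent from the input have amplitude 0.
(|000⟩, |100⟩): (a, b) = (0.9316, 0.3635) → (0.9158, 0.4017)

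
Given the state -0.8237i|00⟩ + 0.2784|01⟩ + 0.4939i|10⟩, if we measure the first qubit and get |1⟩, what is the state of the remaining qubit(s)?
i|0⟩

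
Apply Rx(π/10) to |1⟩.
-0.1564i|0⟩ + 0.9877|1⟩

Rx(π/10) = [[cos(θ/2), −i·sin(θ/2)], [−i·sin(θ/2), cos(θ/2)]]; θ = π/10, cos(θ/2) ≈ 0.987688, sin(θ/2) ≈ 0.156434.
With a = amp(|0⟩) = 0 and b = amp(|1⟩) = 1:
new amp(|0⟩) = (0.987688)·a + (-0.156434i)·b = -0.1564i
new amp(|1⟩) = (-0.156434i)·a + (0.987688)·b = 0.9877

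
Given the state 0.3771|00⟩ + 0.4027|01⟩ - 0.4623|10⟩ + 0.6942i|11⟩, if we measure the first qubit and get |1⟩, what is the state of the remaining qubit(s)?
-0.5543|0⟩ + 0.8323i|1⟩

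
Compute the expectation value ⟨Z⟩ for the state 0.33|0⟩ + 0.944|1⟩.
-0.7822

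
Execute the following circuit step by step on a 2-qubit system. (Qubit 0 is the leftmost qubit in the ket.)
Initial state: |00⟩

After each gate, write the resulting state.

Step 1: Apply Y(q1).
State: i|01⟩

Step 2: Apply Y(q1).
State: |00⟩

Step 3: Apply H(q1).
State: 1/√2|00⟩ + 1/√2|01⟩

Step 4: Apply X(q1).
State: 1/√2|00⟩ + 1/√2|01⟩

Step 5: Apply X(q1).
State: 1/√2|00⟩ + 1/√2|01⟩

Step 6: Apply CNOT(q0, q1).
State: 1/√2|00⟩ + 1/√2|01⟩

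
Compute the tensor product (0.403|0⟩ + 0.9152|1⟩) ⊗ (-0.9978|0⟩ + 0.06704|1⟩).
-0.4021|00⟩ + 0.02702|01⟩ - 0.9132|10⟩ + 0.06136|11⟩

amp(|b₁b₂…⟩) = product of the factor amplitudes for bits b₁, b₂, …; only kets whose every factor amplitude is nonzero survive.
|00⟩: (0.403)(-0.9978) = -0.4021
|01⟩: (0.403)(0.06704) = 0.02702
|10⟩: (0.9152)(-0.9978) = -0.9132
|11⟩: (0.9152)(0.06704) = 0.06136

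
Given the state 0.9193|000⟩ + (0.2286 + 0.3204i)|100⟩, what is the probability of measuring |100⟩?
0.1549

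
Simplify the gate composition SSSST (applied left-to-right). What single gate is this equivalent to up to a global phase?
T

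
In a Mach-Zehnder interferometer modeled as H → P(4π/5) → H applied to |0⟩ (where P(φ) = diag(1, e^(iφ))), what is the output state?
(0.09549 + 0.2939i)|0⟩ + (0.9045 - 0.2939i)|1⟩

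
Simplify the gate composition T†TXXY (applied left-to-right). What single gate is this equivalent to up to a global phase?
Y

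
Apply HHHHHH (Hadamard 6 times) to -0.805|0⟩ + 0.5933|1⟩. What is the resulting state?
-0.805|0⟩ + 0.5933|1⟩

H² = I, so an even number of Hadamards cancels: H^6 = I and the state is unchanged.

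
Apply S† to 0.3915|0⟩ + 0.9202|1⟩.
0.3915|0⟩ - 0.9202i|1⟩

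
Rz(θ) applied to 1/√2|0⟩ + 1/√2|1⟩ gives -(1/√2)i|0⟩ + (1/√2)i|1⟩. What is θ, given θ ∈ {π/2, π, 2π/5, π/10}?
π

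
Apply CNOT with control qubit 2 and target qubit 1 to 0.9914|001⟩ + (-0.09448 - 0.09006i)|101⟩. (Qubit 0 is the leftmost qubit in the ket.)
0.9914|011⟩ + (-0.09448 - 0.09006i)|111⟩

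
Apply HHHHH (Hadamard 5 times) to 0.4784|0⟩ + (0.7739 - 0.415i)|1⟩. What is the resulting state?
(0.8855 - 0.2934i)|0⟩ + (-0.209 + 0.2934i)|1⟩

H² = I, so H^5 = H: a single Hadamard. With (a, b) = (0.4784, (0.7739 - 0.415i)), H gives ((a + b)/√2, (a − b)/√2) = ((0.8855 - 0.2934i), (-0.209 + 0.2934i)).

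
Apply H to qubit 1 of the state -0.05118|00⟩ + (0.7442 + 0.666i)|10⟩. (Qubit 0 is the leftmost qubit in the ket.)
-0.03619|00⟩ - 0.03619|01⟩ + (0.5262 + 0.4709i)|10⟩ + (0.5262 + 0.4709i)|11⟩

H on qubit 1 mixes each pair of kets that differ only in qubit 1: amplitudes (a, b) of (|…0…⟩, |…1…⟩) become ((a + b)/√2, (a − b)/√2). Kets absent from the input have amplitude 0.
(|00⟩, |01⟩): (a, b) = (-0.05118, 0) → (-0.03619, -0.03619)
(|10⟩, |11⟩): (a, b) = ((0.7442 + 0.666i), 0) → ((0.5262 + 0.4709i), (0.5262 + 0.4709i))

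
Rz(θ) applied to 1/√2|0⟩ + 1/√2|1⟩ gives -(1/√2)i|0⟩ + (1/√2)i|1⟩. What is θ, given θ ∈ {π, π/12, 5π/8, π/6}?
π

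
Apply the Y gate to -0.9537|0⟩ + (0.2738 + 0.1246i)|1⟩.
(0.1246 - 0.2738i)|0⟩ - 0.9537i|1⟩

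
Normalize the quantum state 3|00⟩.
|00⟩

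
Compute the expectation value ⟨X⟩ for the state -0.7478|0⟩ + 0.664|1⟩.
-0.9931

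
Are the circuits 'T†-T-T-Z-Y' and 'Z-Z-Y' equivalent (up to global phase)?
No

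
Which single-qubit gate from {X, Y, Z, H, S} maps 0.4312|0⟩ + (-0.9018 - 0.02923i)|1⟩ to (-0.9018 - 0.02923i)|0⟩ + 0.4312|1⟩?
X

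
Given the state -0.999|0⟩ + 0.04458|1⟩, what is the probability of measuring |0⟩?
0.998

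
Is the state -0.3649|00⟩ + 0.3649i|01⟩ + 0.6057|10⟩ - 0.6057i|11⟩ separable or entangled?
Separable

Writing the state as a|00⟩ + b|01⟩ + c|10⟩ + d|11⟩, it is a product state iff ad − bc = 0.
Here (a, b, c, d) = (-0.3649, 0.3649i, 0.6057, -0.6057i): ad − bc = (-0.3649)(-0.6057i) − (0.3649i)(0.6057) = 0, so the state is separable.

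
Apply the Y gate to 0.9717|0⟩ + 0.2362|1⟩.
-0.2362i|0⟩ + 0.9717i|1⟩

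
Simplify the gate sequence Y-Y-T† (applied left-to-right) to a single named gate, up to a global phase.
T†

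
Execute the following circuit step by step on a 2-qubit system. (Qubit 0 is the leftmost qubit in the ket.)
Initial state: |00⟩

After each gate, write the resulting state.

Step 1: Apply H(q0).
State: 1/√2|00⟩ + 1/√2|10⟩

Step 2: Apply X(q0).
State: 1/√2|00⟩ + 1/√2|10⟩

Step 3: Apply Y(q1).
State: (1/√2)i|01⟩ + (1/√2)i|11⟩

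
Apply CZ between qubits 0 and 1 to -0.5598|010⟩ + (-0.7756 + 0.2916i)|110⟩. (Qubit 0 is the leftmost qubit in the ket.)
-0.5598|010⟩ + (0.7756 - 0.2916i)|110⟩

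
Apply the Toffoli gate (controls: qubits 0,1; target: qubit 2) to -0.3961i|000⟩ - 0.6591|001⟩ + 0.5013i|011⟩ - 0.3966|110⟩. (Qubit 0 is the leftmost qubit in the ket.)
-0.3961i|000⟩ - 0.6591|001⟩ + 0.5013i|011⟩ - 0.3966|111⟩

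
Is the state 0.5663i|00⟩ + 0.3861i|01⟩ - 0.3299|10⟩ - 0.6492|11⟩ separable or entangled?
Entangled

Writing the state as a|00⟩ + b|01⟩ + c|10⟩ + d|11⟩, it is a product state iff ad − bc = 0.
Here (a, b, c, d) = (0.5663i, 0.3861i, -0.3299, -0.6492): ad − bc = (0.5663i)(-0.6492) − (0.3861i)(-0.3299) = -0.2403i ≠ 0, so the state is entangled.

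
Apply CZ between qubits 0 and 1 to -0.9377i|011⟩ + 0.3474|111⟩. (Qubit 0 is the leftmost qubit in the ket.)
-0.9377i|011⟩ - 0.3474|111⟩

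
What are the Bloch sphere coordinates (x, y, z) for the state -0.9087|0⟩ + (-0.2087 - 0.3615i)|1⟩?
(0.3793, 0.657, 0.6515)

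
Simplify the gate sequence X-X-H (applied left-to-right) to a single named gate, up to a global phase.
H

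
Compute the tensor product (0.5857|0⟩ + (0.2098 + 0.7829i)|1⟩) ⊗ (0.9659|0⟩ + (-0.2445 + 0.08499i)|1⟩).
0.5657|00⟩ + (-0.1432 + 0.04978i)|01⟩ + (0.2026 + 0.7562i)|10⟩ + (-0.1178 - 0.1736i)|11⟩

amp(|b₁b₂…⟩) = product of the factor amplitudes for bits b₁, b₂, …; only kets whose every factor amplitude is nonzero survive.
|00⟩: (0.5857)(0.9659) = 0.5657
|01⟩: (0.5857)(-0.2445 + 0.08499i) = (-0.1432 + 0.04978i)
|10⟩: (0.2098 + 0.7829i)(0.9659) = (0.2026 + 0.7562i)
|11⟩: (0.2098 + 0.7829i)(-0.2445 + 0.08499i) = (-0.1178 - 0.1736i)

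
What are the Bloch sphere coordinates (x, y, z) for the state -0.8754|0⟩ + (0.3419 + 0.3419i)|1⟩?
(-0.5986, -0.5986, 0.5325)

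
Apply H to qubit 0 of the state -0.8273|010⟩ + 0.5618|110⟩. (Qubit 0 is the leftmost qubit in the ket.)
-0.1877|010⟩ - 0.9822|110⟩

H on qubit 0 mixes each pair of kets that differ only in qubit 0: amplitudes (a, b) of (|…0…⟩, |…1…⟩) become ((a + b)/√2, (a − b)/√2). Kets absent from the input have amplitude 0.
(|010⟩, |110⟩): (a, b) = (-0.8273, 0.5618) → (-0.1877, -0.9822)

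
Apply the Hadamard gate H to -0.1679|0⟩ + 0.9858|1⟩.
0.5783|0⟩ - 0.8158|1⟩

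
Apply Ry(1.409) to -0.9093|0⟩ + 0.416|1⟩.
-0.9623|0⟩ - 0.2719|1⟩

Ry(1.409) = [[cos(θ/2), −sin(θ/2)], [sin(θ/2), cos(θ/2)]]; θ = 1.409, cos(θ/2) ≈ 0.761935, sin(θ/2) ≈ 0.647653.
With a = amp(|0⟩) = -0.9093 and b = amp(|1⟩) = 0.416:
new amp(|0⟩) = (0.761935)·a + (-0.647653)·b = -0.9623
new amp(|1⟩) = (0.647653)·a + (0.761935)·b = -0.2719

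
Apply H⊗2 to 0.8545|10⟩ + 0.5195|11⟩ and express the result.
0.687|00⟩ + 0.1675|01⟩ - 0.687|10⟩ - 0.1675|11⟩

H⊗2 gives amp(|y⟩) = (1/2) Σ_x (−1)^(x·y) amp(|x⟩), where x·y is the number of positions in which both x and y have a 1.
|00⟩: (0.8545 + 0.5195)/2 = 0.687
|01⟩: (0.8545 - 0.5195)/2 = 0.1675
|10⟩: (-0.8545 - 0.5195)/2 = -0.687
|11⟩: (-0.8545 + 0.5195)/2 = -0.1675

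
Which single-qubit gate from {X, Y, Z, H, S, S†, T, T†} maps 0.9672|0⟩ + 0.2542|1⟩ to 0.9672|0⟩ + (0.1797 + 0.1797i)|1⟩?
T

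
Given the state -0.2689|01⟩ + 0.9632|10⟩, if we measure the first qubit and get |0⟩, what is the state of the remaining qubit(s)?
-|1⟩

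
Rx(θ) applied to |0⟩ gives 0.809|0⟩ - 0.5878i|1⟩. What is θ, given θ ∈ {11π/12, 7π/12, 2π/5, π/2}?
2π/5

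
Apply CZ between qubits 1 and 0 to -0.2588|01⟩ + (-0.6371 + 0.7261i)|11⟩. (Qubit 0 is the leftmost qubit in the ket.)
-0.2588|01⟩ + (0.6371 - 0.7261i)|11⟩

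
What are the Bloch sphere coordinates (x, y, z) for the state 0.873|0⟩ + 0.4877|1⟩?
(0.8515, 0, 0.5243)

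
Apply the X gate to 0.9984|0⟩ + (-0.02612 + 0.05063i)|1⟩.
(-0.02612 + 0.05063i)|0⟩ + 0.9984|1⟩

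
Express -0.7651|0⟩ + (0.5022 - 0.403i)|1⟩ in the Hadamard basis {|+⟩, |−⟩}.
(-0.1859 - 0.285i)|+⟩ + (-0.8961 + 0.285i)|−⟩

With |ψ⟩ = α|0⟩ + β|1⟩, the Hadamard-basis coefficients are ⟨+|ψ⟩ = (α + β)/√2 and ⟨−|ψ⟩ = (α − β)/√2.
Here α = -0.7651, β = (0.5022 - 0.403i): (α + β)/√2 = (-0.1859 - 0.285i), (α − β)/√2 = (-0.8961 + 0.285i).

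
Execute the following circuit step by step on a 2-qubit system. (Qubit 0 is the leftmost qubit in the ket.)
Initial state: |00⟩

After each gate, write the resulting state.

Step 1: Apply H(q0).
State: 1/√2|00⟩ + 1/√2|10⟩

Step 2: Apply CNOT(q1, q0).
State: 1/√2|00⟩ + 1/√2|10⟩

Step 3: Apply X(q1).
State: 1/√2|01⟩ + 1/√2|11⟩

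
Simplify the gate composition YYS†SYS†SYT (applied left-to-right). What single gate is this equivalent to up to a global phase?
T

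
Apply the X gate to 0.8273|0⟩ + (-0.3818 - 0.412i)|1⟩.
(-0.3818 - 0.412i)|0⟩ + 0.8273|1⟩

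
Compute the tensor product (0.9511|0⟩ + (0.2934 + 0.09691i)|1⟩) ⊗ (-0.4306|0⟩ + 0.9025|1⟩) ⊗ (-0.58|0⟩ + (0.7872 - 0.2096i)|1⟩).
0.2375|000⟩ + (-0.3224 + 0.08584i)|001⟩ - 0.4979|010⟩ + (0.6757 - 0.1799i)|011⟩ + (0.07328 + 0.0242i)|100⟩ + (-0.1082 - 0.006369i)|101⟩ + (-0.1536 - 0.05073i)|110⟩ + (0.2268 + 0.01335i)|111⟩

amp(|b₁b₂…⟩) = product of the factor amplitudes for bits b₁, b₂, …; only kets whose every factor amplitude is nonzero survive.
|000⟩: (0.9511)(-0.4306)(-0.58) = 0.2375
|001⟩: (0.9511)(-0.4306)(0.7872 - 0.2096i) = (-0.3224 + 0.08584i)
|010⟩: (0.9511)(0.9025)(-0.58) = -0.4979
|011⟩: (0.9511)(0.9025)(0.7872 - 0.2096i) = (0.6757 - 0.1799i)
|100⟩: (0.2934 + 0.09691i)(-0.4306)(-0.58) = (0.07328 + 0.0242i)
|101⟩: (0.2934 + 0.09691i)(-0.4306)(0.7872 - 0.2096i) = (-0.1082 - 0.006369i)
|110⟩: (0.2934 + 0.09691i)(0.9025)(-0.58) = (-0.1536 - 0.05073i)
|111⟩: (0.2934 + 0.09691i)(0.9025)(0.7872 - 0.2096i) = (0.2268 + 0.01335i)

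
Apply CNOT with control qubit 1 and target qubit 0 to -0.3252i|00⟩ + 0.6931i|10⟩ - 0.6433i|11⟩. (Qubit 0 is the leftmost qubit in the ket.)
-0.3252i|00⟩ - 0.6433i|01⟩ + 0.6931i|10⟩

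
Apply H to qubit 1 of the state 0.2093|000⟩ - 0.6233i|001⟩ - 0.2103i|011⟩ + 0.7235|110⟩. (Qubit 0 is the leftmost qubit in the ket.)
0.148|000⟩ - 0.5894i|001⟩ + 0.148|010⟩ - 0.292i|011⟩ + 0.5116|100⟩ - 0.5116|110⟩

H on qubit 1 mixes each pair of kets that differ only in qubit 1: amplitudes (a, b) of (|…0…⟩, |…1…⟩) become ((a + b)/√2, (a − b)/√2). Kets absent from the input have amplitude 0.
(|000⟩, |010⟩): (a, b) = (0.2093, 0) → (0.148, 0.148)
(|001⟩, |011⟩): (a, b) = (-0.6233i, -0.2103i) → (-0.5894i, -0.292i)
(|100⟩, |110⟩): (a, b) = (0, 0.7235) → (0.5116, -0.5116)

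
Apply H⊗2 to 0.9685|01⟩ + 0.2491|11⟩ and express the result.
0.6088|00⟩ - 0.6088|01⟩ + 0.3597|10⟩ - 0.3597|11⟩

H⊗2 gives amp(|y⟩) = (1/2) Σ_x (−1)^(x·y) amp(|x⟩), where x·y is the number of positions in which both x and y have a 1.
|00⟩: (0.9685 + 0.2491)/2 = 0.6088
|01⟩: (-0.9685 - 0.2491)/2 = -0.6088
|10⟩: (0.9685 - 0.2491)/2 = 0.3597
|11⟩: (-0.9685 + 0.2491)/2 = -0.3597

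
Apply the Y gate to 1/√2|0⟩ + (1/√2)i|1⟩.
1/√2|0⟩ + (1/√2)i|1⟩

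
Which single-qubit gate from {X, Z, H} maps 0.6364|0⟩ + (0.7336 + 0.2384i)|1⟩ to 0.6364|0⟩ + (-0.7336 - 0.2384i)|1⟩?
Z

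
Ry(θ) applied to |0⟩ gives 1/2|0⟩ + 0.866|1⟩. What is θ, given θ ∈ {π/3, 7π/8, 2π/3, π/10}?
2π/3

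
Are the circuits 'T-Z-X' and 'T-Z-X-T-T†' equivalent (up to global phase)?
Yes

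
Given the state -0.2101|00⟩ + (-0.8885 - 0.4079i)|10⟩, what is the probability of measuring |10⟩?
0.9558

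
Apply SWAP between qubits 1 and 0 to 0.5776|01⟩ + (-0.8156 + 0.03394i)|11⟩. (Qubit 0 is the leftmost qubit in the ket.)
0.5776|10⟩ + (-0.8156 + 0.03394i)|11⟩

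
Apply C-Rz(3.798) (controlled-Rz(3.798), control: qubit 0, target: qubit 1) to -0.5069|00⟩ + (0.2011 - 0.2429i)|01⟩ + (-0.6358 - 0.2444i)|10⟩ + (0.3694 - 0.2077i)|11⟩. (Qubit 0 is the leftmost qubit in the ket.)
-0.5069|00⟩ + (0.2011 - 0.2429i)|01⟩ + (-0.02641 + 0.6806i)|10⟩ + (0.07754 + 0.4166i)|11⟩

C-Rz(3.798) leaves the control-|0⟩ kets |00⟩, |01⟩ unchanged and applies Rz(3.798) to qubit 1 on the control-|1⟩ pair (|10⟩, |11⟩).
Rz(3.798) = [[e^(−iθ/2), 0], [0, e^(iθ/2)]] with e^(±iθ/2) = cos(θ/2) ± i·sin(θ/2); θ = 3.798, cos(θ/2) ≈ -0.322343, sin(θ/2) ≈ 0.946623.
With a = amp(|10⟩) = (-0.6358 - 0.2444i) and b = amp(|11⟩) = (0.3694 - 0.2077i):
new amp(|10⟩) = (-0.322343 - 0.946623i)·a = (-0.02641 + 0.6806i)
new amp(|11⟩) = (-0.322343 + 0.946623i)·b = (0.07754 + 0.4166i)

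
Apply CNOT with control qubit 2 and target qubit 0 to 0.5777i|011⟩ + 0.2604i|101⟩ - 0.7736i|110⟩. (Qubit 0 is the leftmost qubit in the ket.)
0.2604i|001⟩ - 0.7736i|110⟩ + 0.5777i|111⟩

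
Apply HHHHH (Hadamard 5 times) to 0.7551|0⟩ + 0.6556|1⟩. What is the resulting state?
0.9975|0⟩ + 0.07036|1⟩

H² = I, so H^5 = H: a single Hadamard. With (a, b) = (0.7551, 0.6556), H gives ((a + b)/√2, (a − b)/√2) = (0.9975, 0.07036).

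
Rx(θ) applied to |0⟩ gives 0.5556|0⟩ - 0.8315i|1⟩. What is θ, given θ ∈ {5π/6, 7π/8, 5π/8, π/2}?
5π/8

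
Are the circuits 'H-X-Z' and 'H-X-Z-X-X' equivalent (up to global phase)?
Yes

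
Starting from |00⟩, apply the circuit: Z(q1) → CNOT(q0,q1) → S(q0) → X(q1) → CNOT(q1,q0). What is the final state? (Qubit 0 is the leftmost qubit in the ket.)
|11⟩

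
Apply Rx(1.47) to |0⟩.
0.7418|0⟩ - 0.6706i|1⟩

Rx(1.47) = [[cos(θ/2), −i·sin(θ/2)], [−i·sin(θ/2), cos(θ/2)]]; θ = 1.47, cos(θ/2) ≈ 0.741831, sin(θ/2) ≈ 0.670587.
With a = amp(|0⟩) = 1 and b = amp(|1⟩) = 0:
new amp(|0⟩) = (0.741831)·a + (-0.670587i)·b = 0.7418
new amp(|1⟩) = (-0.670587i)·a + (0.741831)·b = -0.6706i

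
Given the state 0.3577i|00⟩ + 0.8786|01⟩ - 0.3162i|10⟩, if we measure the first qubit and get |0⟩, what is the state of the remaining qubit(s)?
0.3771i|0⟩ + 0.9262|1⟩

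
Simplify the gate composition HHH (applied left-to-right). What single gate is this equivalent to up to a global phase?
H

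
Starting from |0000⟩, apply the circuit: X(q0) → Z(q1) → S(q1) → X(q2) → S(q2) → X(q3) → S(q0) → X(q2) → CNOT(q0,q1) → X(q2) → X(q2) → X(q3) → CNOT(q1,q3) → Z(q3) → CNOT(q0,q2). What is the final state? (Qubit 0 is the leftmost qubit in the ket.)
|1111⟩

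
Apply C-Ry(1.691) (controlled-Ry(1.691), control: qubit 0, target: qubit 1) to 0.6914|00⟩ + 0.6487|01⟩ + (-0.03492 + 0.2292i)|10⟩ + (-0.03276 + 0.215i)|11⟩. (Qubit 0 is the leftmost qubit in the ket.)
0.6914|00⟩ + 0.6487|01⟩ + (0.00135 - 0.008844i)|10⟩ + (-0.04786 + 0.3141i)|11⟩

C-Ry(1.691) leaves the control-|0⟩ kets |00⟩, |01⟩ unchanged and applies Ry(1.691) to qubit 1 on the control-|1⟩ pair (|10⟩, |11⟩).
Ry(1.691) = [[cos(θ/2), −sin(θ/2)], [sin(θ/2), cos(θ/2)]]; θ = 1.691, cos(θ/2) ≈ 0.663357, sin(θ/2) ≈ 0.748303.
With a = amp(|10⟩) = (-0.03492 + 0.2292i) and b = amp(|11⟩) = (-0.03276 + 0.215i):
new amp(|10⟩) = (0.663357)·a + (-0.748303)·b = (0.00135 - 0.008844i)
new amp(|11⟩) = (0.748303)·a + (0.663357)·b = (-0.04786 + 0.3141i)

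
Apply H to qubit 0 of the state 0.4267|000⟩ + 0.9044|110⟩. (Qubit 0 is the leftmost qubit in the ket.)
0.3017|000⟩ + 0.6395|010⟩ + 0.3017|100⟩ - 0.6395|110⟩

H on qubit 0 mixes each pair of kets that differ only in qubit 0: amplitudes (a, b) of (|…0…⟩, |…1…⟩) become ((a + b)/√2, (a − b)/√2). Kets absent from the input have amplitude 0.
(|000⟩, |100⟩): (a, b) = (0.4267, 0) → (0.3017, 0.3017)
(|010⟩, |110⟩): (a, b) = (0, 0.9044) → (0.6395, -0.6395)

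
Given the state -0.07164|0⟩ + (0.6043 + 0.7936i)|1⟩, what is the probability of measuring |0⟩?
0.005132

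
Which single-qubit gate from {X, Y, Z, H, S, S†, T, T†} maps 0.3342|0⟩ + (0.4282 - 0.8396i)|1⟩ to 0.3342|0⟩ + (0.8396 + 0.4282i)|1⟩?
S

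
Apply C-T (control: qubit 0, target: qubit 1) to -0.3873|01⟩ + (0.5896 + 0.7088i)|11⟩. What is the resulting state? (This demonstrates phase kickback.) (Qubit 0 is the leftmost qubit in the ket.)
-0.3873|01⟩ + (-0.08429 + 0.9181i)|11⟩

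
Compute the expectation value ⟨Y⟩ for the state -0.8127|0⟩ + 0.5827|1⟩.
0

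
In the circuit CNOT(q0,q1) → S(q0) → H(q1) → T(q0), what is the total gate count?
4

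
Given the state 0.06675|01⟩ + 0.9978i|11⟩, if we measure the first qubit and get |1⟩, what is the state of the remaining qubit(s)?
i|1⟩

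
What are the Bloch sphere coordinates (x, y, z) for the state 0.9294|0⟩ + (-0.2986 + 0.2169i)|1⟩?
(-0.555, 0.4032, 0.7276)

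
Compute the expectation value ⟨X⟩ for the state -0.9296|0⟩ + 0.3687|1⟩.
-0.6855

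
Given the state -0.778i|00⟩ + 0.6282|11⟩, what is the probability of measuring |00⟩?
0.6053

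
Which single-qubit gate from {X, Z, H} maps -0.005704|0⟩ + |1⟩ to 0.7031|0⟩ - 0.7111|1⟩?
H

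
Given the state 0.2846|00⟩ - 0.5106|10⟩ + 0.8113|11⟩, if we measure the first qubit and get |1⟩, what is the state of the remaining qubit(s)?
-0.5327|0⟩ + 0.8463|1⟩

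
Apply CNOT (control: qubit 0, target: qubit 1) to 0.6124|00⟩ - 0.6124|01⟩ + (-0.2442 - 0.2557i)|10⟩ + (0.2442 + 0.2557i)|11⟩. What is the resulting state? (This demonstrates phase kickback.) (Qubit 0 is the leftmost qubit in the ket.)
0.6124|00⟩ - 0.6124|01⟩ + (0.2442 + 0.2557i)|10⟩ + (-0.2442 - 0.2557i)|11⟩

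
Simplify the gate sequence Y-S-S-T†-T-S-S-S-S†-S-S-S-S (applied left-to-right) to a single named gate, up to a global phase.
Y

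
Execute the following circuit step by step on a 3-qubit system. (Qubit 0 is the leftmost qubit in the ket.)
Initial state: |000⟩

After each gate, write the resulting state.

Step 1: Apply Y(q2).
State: i|001⟩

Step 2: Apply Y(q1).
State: -|011⟩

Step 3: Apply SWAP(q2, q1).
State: -|011⟩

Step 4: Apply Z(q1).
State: |011⟩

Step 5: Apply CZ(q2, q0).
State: |011⟩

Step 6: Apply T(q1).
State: (1/√2 + (1/√2)i)|011⟩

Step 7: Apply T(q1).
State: i|011⟩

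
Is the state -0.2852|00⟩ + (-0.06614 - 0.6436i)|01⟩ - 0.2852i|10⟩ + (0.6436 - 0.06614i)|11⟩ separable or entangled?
Separable

Writing the state as a|00⟩ + b|01⟩ + c|10⟩ + d|11⟩, it is a product state iff ad − bc = 0.
Here (a, b, c, d) = (-0.2852, (-0.06614 - 0.6436i), -0.2852i, (0.6436 - 0.06614i)): ad − bc = (-0.2852)(0.6436 - 0.06614i) − (-0.06614 - 0.6436i)(-0.2852i) = 0, so the state is separable.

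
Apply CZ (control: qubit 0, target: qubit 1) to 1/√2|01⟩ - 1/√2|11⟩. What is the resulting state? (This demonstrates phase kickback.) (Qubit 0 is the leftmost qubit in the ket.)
1/√2|01⟩ + 1/√2|11⟩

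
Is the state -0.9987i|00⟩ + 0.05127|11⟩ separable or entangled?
Entangled

Writing the state as a|00⟩ + b|01⟩ + c|10⟩ + d|11⟩, it is a product state iff ad − bc = 0.
Here (a, b, c, d) = (-0.9987i, 0, 0, 0.05127): ad − bc = (-0.9987i)(0.05127) − (0)(0) = -0.0512i ≠ 0, so the state is entangled.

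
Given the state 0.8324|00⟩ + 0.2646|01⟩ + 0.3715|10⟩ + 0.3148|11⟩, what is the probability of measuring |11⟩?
0.0991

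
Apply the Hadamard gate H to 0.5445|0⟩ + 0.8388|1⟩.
0.9781|0⟩ - 0.2081|1⟩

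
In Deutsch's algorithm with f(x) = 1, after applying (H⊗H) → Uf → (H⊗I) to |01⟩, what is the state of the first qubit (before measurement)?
|0⟩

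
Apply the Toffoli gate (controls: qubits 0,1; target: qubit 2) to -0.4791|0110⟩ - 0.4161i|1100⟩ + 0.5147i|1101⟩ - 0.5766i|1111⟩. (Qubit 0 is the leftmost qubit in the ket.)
-0.4791|0110⟩ - 0.5766i|1101⟩ - 0.4161i|1110⟩ + 0.5147i|1111⟩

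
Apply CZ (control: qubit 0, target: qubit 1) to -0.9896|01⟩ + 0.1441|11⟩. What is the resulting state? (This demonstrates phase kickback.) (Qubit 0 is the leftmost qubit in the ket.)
-0.9896|01⟩ - 0.1441|11⟩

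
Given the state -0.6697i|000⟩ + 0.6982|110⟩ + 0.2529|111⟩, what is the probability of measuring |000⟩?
0.4485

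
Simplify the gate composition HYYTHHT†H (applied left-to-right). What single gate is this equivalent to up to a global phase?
I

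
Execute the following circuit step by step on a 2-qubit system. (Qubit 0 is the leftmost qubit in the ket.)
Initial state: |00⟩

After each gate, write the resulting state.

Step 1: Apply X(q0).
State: |10⟩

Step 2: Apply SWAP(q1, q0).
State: |01⟩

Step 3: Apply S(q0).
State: |01⟩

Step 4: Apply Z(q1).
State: -|01⟩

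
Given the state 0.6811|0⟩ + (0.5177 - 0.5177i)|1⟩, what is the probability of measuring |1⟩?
0.536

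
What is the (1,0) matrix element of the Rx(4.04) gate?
-0.9008i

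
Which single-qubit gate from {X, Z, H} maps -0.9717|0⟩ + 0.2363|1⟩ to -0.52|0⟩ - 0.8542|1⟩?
H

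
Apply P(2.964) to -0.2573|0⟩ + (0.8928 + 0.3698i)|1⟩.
-0.2573|0⟩ + (-0.9441 - 0.2063i)|1⟩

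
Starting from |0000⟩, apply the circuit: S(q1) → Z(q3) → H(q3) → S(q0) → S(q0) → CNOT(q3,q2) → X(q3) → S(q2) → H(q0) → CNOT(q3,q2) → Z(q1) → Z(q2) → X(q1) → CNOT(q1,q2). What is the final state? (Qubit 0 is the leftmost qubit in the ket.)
-(1/2)i|0100⟩ - 1/2|0101⟩ - (1/2)i|1100⟩ - 1/2|1101⟩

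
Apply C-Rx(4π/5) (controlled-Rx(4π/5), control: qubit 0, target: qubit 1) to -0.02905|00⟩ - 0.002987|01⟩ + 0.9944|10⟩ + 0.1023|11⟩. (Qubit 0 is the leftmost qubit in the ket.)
-0.02905|00⟩ - 0.002987|01⟩ + (0.3073 - 0.09729i)|10⟩ + (0.03161 - 0.9457i)|11⟩

C-Rx(4π/5) leaves the control-|0⟩ kets |00⟩, |01⟩ unchanged and applies Rx(4π/5) to qubit 1 on the control-|1⟩ pair (|10⟩, |11⟩).
Rx(4π/5) = [[cos(θ/2), −i·sin(θ/2)], [−i·sin(θ/2), cos(θ/2)]]; θ = 4π/5, cos(θ/2) ≈ 0.309017, sin(θ/2) ≈ 0.951057.
With a = amp(|10⟩) = 0.9944 and b = amp(|11⟩) = 0.1023:
new amp(|10⟩) = (0.309017)·a + (-0.951057i)·b = (0.3073 - 0.09729i)
new amp(|11⟩) = (-0.951057i)·a + (0.309017)·b = (0.03161 - 0.9457i)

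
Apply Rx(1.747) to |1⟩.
-0.7666i|0⟩ + 0.6421|1⟩

Rx(1.747) = [[cos(θ/2), −i·sin(θ/2)], [−i·sin(θ/2), cos(θ/2)]]; θ = 1.747, cos(θ/2) ≈ 0.642147, sin(θ/2) ≈ 0.766581.
With a = amp(|0⟩) = 0 and b = amp(|1⟩) = 1:
new amp(|0⟩) = (0.642147)·a + (-0.766581i)·b = -0.7666i
new amp(|1⟩) = (-0.766581i)·a + (0.642147)·b = 0.6421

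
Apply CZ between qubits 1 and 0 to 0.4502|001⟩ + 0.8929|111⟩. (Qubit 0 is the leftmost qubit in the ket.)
0.4502|001⟩ - 0.8929|111⟩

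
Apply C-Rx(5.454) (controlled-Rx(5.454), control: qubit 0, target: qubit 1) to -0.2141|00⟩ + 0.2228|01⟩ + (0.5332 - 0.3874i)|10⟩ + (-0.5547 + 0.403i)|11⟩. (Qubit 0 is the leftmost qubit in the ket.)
-0.2141|00⟩ + 0.2228|01⟩ + (-0.3257 + 0.578i)|10⟩ + (0.3517 - 0.5836i)|11⟩

C-Rx(5.454) leaves the control-|0⟩ kets |00⟩, |01⟩ unchanged and applies Rx(5.454) to qubit 1 on the control-|1⟩ pair (|10⟩, |11⟩).
Rx(5.454) = [[cos(θ/2), −i·sin(θ/2)], [−i·sin(θ/2), cos(θ/2)]]; θ = 5.454, cos(θ/2) ≈ -0.91528, sin(θ/2) ≈ 0.402817.
With a = amp(|10⟩) = (0.5332 - 0.3874i) and b = amp(|11⟩) = (-0.5547 + 0.403i):
new amp(|10⟩) = (-0.91528)·a + (-0.402817i)·b = (-0.3257 + 0.578i)
new amp(|11⟩) = (-0.402817i)·a + (-0.91528)·b = (0.3517 - 0.5836i)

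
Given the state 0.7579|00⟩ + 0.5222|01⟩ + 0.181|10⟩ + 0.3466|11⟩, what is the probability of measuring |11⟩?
0.1201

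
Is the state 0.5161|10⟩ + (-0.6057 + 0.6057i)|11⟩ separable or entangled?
Separable

Writing the state as a|00⟩ + b|01⟩ + c|10⟩ + d|11⟩, it is a product state iff ad − bc = 0.
Here (a, b, c, d) = (0, 0, 0.5161, (-0.6057 + 0.6057i)): ad − bc = (0)(-0.6057 + 0.6057i) − (0)(0.5161) = 0, so the state is separable.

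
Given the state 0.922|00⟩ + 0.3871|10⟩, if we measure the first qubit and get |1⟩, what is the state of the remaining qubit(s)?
|0⟩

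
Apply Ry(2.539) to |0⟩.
0.2968|0⟩ + 0.955|1⟩

Ry(2.539) = [[cos(θ/2), −sin(θ/2)], [sin(θ/2), cos(θ/2)]]; θ = 2.539, cos(θ/2) ≈ 0.296758, sin(θ/2) ≈ 0.954953.
With a = amp(|0⟩) = 1 and b = amp(|1⟩) = 0:
new amp(|0⟩) = (0.296758)·a + (-0.954953)·b = 0.2968
new amp(|1⟩) = (0.954953)·a + (0.296758)·b = 0.955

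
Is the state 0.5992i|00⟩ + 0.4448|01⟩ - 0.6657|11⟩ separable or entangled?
Entangled

Writing the state as a|00⟩ + b|01⟩ + c|10⟩ + d|11⟩, it is a product state iff ad − bc = 0.
Here (a, b, c, d) = (0.5992i, 0.4448, 0, -0.6657): ad − bc = (0.5992i)(-0.6657) − (0.4448)(0) = -0.3989i ≠ 0, so the state is entangled.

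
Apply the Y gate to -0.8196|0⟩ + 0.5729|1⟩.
-0.5729i|0⟩ - 0.8196i|1⟩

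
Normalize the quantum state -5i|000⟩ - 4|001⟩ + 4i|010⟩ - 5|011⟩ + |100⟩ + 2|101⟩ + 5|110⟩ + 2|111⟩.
-0.4642i|000⟩ - 0.3714|001⟩ + 0.3714i|010⟩ - 0.4642|011⟩ + 0.09285|100⟩ + 0.1857|101⟩ + 0.4642|110⟩ + 0.1857|111⟩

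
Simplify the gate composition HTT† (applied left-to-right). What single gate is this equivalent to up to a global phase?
H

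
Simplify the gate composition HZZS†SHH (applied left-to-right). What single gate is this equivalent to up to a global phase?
H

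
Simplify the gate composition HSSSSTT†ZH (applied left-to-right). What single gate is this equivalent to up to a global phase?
X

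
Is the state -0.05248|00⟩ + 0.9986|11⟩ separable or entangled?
Entangled

Writing the state as a|00⟩ + b|01⟩ + c|10⟩ + d|11⟩, it is a product state iff ad − bc = 0.
Here (a, b, c, d) = (-0.05248, 0, 0, 0.9986): ad − bc = (-0.05248)(0.9986) − (0)(0) = -0.05241 ≠ 0, so the state is entangled.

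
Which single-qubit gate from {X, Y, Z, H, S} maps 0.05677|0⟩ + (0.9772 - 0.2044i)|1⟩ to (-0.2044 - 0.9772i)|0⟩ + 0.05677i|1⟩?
Y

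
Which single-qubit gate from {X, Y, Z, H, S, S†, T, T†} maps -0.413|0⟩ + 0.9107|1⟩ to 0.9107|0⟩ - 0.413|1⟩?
X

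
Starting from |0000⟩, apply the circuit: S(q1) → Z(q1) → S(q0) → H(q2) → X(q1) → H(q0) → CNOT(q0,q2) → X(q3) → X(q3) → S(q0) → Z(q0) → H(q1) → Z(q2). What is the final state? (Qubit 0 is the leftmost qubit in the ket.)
1/√8|0000⟩ - 1/√8|0010⟩ - 1/√8|0100⟩ + 1/√8|0110⟩ - (1/√8)i|1000⟩ + (1/√8)i|1010⟩ + (1/√8)i|1100⟩ - (1/√8)i|1110⟩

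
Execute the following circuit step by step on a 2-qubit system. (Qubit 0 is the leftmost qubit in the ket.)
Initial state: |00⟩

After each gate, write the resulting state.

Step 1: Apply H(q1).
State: 1/√2|00⟩ + 1/√2|01⟩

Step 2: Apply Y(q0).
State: (1/√2)i|10⟩ + (1/√2)i|11⟩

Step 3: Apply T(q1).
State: (1/√2)i|10⟩ + (-1/2 + (1/2)i)|11⟩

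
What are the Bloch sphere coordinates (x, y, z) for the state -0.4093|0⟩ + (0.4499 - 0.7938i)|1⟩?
(-0.3683, 0.6498, -0.665)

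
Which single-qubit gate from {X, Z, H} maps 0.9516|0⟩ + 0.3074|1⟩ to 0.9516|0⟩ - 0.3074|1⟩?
Z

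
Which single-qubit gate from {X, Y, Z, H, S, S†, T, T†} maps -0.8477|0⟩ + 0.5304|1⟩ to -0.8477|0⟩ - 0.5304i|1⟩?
S†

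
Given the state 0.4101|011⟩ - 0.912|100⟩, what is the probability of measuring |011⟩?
0.1682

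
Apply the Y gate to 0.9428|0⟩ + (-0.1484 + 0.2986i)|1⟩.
(0.2986 + 0.1484i)|0⟩ + 0.9428i|1⟩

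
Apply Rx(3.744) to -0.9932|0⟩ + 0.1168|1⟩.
(0.2947 - 0.1115i)|0⟩ + (-0.03465 + 0.9485i)|1⟩

Rx(3.744) = [[cos(θ/2), −i·sin(θ/2)], [−i·sin(θ/2), cos(θ/2)]]; θ = 3.744, cos(θ/2) ≈ -0.29667, sin(θ/2) ≈ 0.95498.
With a = amp(|0⟩) = -0.9932 and b = amp(|1⟩) = 0.1168:
new amp(|0⟩) = (-0.29667)·a + (-0.95498i)·b = (0.2947 - 0.1115i)
new amp(|1⟩) = (-0.95498i)·a + (-0.29667)·b = (-0.03465 + 0.9485i)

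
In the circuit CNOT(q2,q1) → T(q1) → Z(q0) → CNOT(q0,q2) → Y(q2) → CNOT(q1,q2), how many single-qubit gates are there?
3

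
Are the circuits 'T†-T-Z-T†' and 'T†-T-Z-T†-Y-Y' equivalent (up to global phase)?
Yes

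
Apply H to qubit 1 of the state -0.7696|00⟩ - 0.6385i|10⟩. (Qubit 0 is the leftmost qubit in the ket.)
-0.5442|00⟩ - 0.5442|01⟩ - 0.4515i|10⟩ - 0.4515i|11⟩

H on qubit 1 mixes each pair of kets that differ only in qubit 1: amplitudes (a, b) of (|…0…⟩, |…1…⟩) become ((a + b)/√2, (a − b)/√2). Kets absent from the input have amplitude 0.
(|00⟩, |01⟩): (a, b) = (-0.7696, 0) → (-0.5442, -0.5442)
(|10⟩, |11⟩): (a, b) = (-0.6385i, 0) → (-0.4515i, -0.4515i)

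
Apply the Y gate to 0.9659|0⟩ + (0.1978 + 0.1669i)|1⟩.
(0.1669 - 0.1978i)|0⟩ + 0.9659i|1⟩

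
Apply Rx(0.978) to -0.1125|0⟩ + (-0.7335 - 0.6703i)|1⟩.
(-0.4142 + 0.3446i)|0⟩ + (-0.6475 - 0.5389i)|1⟩

Rx(0.978) = [[cos(θ/2), −i·sin(θ/2)], [−i·sin(θ/2), cos(θ/2)]]; θ = 0.978, cos(θ/2) ≈ 0.882803, sin(θ/2) ≈ 0.469743.
With a = amp(|0⟩) = -0.1125 and b = amp(|1⟩) = (-0.7335 - 0.6703i):
new amp(|0⟩) = (0.882803)·a + (-0.469743i)·b = (-0.4142 + 0.3446i)
new amp(|1⟩) = (-0.469743i)·a + (0.882803)·b = (-0.6475 - 0.5389i)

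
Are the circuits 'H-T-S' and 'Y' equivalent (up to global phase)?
No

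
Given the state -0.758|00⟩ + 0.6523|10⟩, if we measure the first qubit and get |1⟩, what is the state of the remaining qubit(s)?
|0⟩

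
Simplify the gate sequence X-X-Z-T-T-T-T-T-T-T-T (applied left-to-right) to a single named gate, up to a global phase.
Z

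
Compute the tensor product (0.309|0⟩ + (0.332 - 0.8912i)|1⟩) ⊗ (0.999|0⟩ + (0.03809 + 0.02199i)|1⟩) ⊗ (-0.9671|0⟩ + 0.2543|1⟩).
-0.2985|000⟩ + 0.0785|001⟩ + (-0.01138 - 0.006571i)|010⟩ + (0.002993 + 0.001728i)|011⟩ + (-0.3208 + 0.861i)|100⟩ + (0.08434 - 0.2264i)|101⟩ + (-0.03118 + 0.02577i)|110⟩ + (0.008199 - 0.006776i)|111⟩

amp(|b₁b₂…⟩) = product of the factor amplitudes for bits b₁, b₂, …; only kets whose every factor amplitude is nonzero survive.
|000⟩: (0.309)(0.999)(-0.9671) = -0.2985
|001⟩: (0.309)(0.999)(0.2543) = 0.0785
|010⟩: (0.309)(0.03809 + 0.02199i)(-0.9671) = (-0.01138 - 0.006571i)
|011⟩: (0.309)(0.03809 + 0.02199i)(0.2543) = (0.002993 + 0.001728i)
|100⟩: (0.332 - 0.8912i)(0.999)(-0.9671) = (-0.3208 + 0.861i)
|101⟩: (0.332 - 0.8912i)(0.999)(0.2543) = (0.08434 - 0.2264i)
|110⟩: (0.332 - 0.8912i)(0.03809 + 0.02199i)(-0.9671) = (-0.03118 + 0.02577i)
|111⟩: (0.332 - 0.8912i)(0.03809 + 0.02199i)(0.2543) = (0.008199 - 0.006776i)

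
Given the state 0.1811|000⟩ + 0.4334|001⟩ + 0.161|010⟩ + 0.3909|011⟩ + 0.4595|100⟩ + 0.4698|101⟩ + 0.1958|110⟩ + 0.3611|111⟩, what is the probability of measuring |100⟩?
0.2111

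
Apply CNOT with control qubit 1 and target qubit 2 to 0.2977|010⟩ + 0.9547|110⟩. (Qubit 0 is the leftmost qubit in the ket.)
0.2977|011⟩ + 0.9547|111⟩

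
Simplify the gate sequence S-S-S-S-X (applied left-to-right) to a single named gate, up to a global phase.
X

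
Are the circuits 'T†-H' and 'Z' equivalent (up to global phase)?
No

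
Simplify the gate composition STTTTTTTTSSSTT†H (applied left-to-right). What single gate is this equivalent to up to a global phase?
H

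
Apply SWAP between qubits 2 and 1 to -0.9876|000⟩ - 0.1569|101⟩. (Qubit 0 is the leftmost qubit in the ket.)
-0.9876|000⟩ - 0.1569|110⟩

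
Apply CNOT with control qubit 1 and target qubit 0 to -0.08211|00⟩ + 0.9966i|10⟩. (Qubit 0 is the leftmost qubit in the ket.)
-0.08211|00⟩ + 0.9966i|10⟩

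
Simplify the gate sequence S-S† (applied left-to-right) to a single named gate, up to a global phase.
I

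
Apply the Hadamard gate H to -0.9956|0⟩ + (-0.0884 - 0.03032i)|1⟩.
(-0.7665 - 0.02144i)|0⟩ + (-0.6415 + 0.02144i)|1⟩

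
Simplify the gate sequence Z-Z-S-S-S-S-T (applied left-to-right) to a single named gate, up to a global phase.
T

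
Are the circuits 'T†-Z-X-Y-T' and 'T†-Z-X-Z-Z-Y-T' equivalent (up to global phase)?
Yes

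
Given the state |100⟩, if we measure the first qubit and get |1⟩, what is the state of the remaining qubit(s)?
|00⟩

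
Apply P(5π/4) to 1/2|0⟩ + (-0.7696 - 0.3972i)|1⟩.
1/2|0⟩ + (0.2633 + 0.8251i)|1⟩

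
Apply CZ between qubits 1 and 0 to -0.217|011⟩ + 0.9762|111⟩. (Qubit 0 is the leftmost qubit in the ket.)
-0.217|011⟩ - 0.9762|111⟩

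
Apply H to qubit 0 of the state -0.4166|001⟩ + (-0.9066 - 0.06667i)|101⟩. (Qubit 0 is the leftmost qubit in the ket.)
(-0.9356 - 0.04714i)|001⟩ + (0.3465 + 0.04714i)|101⟩

H on qubit 0 mixes each pair of kets that differ only in qubit 0: amplitudes (a, b) of (|…0…⟩, |…1…⟩) become ((a + b)/√2, (a − b)/√2). Kets absent from the input have amplitude 0.
(|001⟩, |101⟩): (a, b) = (-0.4166, (-0.9066 - 0.06667i)) → ((-0.9356 - 0.04714i), (0.3465 + 0.04714i))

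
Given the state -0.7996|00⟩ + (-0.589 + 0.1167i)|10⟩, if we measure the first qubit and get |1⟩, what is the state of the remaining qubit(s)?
(-0.9809 + 0.1944i)|0⟩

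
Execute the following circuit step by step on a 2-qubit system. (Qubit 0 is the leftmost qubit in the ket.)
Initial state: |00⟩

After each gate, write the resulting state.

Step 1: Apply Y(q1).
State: i|01⟩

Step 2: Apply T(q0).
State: i|01⟩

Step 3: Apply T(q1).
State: (-1/√2 + (1/√2)i)|01⟩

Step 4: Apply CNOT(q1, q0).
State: (-1/√2 + (1/√2)i)|11⟩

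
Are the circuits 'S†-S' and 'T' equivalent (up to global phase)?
No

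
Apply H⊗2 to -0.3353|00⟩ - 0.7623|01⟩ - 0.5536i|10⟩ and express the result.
(-0.5488 - 0.2768i)|00⟩ + (0.2135 - 0.2768i)|01⟩ + (-0.5488 + 0.2768i)|10⟩ + (0.2135 + 0.2768i)|11⟩

H⊗2 gives amp(|y⟩) = (1/2) Σ_x (−1)^(x·y) amp(|x⟩), where x·y is the number of positions in which both x and y have a 1.
|00⟩: (-0.3353 - 0.7623 - 0.5536i)/2 = (-0.5488 - 0.2768i)
|01⟩: (-0.3353 + 0.7623 - 0.5536i)/2 = (0.2135 - 0.2768i)
|10⟩: (-0.3353 - 0.7623 + 0.5536i)/2 = (-0.5488 + 0.2768i)
|11⟩: (-0.3353 + 0.7623 + 0.5536i)/2 = (0.2135 + 0.2768i)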